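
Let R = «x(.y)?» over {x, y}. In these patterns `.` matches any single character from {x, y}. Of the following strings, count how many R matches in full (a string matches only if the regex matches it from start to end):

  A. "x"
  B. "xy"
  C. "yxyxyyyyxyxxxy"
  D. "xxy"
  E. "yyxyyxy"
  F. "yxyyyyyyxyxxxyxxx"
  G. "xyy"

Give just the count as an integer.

3

A → match
B → no match
C → no match — must start with "x"
D → match
E → no match — must start with "x"
F → no match — must start with "x"
G → match
Total matched: 3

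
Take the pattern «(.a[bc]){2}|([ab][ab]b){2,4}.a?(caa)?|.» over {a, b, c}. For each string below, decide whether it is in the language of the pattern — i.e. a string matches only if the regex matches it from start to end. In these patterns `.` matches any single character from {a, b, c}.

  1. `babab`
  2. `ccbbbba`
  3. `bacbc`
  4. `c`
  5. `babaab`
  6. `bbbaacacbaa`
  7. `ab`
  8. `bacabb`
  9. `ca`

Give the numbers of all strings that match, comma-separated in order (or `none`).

4, 5

1 → no match
2 → no match
3 → no match
4 → match
5 → match
6 → no match
7 → no match
8 → no match
9 → no match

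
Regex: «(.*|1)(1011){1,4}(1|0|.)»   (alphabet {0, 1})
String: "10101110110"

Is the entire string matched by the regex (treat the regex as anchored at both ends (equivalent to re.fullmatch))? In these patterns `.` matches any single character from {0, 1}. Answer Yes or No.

Yes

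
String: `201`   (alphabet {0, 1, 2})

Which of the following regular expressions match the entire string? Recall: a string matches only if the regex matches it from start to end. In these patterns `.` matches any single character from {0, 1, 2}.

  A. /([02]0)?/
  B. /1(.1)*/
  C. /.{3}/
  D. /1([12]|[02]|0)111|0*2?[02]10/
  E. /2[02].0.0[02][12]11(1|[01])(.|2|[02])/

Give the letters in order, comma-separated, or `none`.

C

A → no match
B → no match — must start with `1`
C → match
D → no match
E → no match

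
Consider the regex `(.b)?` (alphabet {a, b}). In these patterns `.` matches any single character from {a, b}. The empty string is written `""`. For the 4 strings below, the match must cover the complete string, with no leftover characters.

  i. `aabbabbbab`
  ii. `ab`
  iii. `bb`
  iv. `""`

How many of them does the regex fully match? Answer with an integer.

3

i. `aabbabbbab` → no match
ii. `ab` → match
iii. `bb` → match
iv. `""` → match
Total matched: 3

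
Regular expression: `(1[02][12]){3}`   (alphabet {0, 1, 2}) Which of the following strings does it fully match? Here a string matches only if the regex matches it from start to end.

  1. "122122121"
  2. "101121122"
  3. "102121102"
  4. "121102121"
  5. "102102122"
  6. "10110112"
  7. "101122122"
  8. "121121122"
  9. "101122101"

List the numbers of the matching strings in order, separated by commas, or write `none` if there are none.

1 → match
2 → match
3 → match
4 → match
5 → match
6 → no match
7 → match
8 → match
9 → match

1, 2, 3, 4, 5, 7, 8, 9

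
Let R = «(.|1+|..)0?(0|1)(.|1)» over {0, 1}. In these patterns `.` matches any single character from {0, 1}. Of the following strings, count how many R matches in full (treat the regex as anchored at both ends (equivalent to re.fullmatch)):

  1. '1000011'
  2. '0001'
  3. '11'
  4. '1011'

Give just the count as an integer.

2

1. '1000011' → no match
2. '0001' → match
3. '11' → no match
4. '1011' → match
Total matched: 2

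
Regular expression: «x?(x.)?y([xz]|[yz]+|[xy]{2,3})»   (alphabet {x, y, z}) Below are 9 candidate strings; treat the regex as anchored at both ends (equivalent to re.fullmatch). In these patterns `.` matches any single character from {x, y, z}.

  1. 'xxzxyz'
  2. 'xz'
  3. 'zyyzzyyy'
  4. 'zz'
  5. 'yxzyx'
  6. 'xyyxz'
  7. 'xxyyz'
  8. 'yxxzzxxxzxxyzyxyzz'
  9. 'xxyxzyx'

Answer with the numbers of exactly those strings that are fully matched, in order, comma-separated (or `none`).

7

1 → no match
2 → no match
3 → no match
4 → no match
5 → no match
6 → no match
7 → match
8 → no match
9 → no match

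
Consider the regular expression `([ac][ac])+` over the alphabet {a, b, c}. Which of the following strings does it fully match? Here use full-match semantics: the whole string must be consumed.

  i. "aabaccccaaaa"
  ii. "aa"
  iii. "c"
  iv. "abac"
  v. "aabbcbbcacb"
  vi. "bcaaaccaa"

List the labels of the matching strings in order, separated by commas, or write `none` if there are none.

ii

i → no match
ii → match
iii → no match
iv → no match
v → no match
vi → no match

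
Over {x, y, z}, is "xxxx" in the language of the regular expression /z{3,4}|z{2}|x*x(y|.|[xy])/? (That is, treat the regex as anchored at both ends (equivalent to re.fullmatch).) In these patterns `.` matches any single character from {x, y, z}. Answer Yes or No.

Yes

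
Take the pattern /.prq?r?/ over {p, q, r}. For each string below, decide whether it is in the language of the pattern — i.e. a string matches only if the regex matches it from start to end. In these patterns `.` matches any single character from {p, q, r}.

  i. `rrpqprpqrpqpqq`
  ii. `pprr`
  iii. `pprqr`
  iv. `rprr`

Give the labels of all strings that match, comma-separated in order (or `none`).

i → no match
ii → match
iii → match
iv → match

ii, iii, iv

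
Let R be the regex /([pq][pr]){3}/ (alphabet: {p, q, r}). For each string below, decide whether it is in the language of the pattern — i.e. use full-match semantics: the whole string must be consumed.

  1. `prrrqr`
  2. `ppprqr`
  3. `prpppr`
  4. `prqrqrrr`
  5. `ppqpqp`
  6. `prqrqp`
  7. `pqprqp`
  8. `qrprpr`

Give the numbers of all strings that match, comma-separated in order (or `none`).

2, 3, 5, 6, 8

1 → no match
2 → match
3 → match
4 → no match
5 → match
6 → match
7 → no match
8 → match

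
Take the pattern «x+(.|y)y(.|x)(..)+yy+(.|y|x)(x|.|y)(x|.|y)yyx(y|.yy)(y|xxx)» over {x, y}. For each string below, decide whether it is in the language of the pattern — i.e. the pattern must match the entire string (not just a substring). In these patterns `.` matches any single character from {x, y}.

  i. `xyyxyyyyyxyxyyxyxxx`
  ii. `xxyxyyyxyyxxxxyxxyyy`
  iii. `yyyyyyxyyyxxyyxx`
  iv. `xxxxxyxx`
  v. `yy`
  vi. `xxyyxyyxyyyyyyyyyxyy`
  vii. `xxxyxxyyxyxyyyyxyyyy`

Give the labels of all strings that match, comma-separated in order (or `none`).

i, vi

i → match
ii → no match
iii → no match — must start with `x`
iv → no match
v → no match — must start with `x`
vi → match
vii → no match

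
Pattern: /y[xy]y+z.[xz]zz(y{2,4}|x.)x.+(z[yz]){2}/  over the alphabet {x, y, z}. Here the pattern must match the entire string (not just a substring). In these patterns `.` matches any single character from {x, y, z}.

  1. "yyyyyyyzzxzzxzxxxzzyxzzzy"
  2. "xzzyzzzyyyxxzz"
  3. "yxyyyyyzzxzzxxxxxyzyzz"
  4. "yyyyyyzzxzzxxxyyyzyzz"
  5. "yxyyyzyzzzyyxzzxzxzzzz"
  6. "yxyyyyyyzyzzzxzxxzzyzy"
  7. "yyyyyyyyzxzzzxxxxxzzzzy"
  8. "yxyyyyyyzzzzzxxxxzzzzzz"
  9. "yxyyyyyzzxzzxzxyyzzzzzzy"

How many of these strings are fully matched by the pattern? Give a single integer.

8

1 → match
2 → no match — must start with "y"
3 → match
4 → match
5 → match
6 → match
7 → match
8 → match
9 → match
Total matched: 8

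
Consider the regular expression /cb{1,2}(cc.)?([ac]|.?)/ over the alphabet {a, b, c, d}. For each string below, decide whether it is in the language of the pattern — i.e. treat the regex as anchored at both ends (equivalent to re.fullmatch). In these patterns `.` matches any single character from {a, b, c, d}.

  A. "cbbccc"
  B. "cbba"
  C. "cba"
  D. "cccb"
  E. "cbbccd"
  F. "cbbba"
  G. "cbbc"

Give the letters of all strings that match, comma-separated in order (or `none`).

A, B, C, E, G

A → match
B → match
C → match
D → no match — must start with "cb"
E → match
F → no match
G → match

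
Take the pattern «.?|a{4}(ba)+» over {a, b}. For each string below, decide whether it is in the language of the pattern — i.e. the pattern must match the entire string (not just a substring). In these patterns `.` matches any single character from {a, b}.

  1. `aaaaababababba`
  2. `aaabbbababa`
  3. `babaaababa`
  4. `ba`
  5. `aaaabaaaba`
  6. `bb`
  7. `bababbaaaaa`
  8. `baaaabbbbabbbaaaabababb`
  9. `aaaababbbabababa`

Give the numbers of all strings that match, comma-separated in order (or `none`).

1 → no match
2. `aaabbbababa` → no match
3. `babaaababa` → no match
4. `ba` → no match
5. `aaaabaaaba` → no match
6. `bb` → no match
7. `bababbaaaaa` → no match
8 → no match
9 → no match

none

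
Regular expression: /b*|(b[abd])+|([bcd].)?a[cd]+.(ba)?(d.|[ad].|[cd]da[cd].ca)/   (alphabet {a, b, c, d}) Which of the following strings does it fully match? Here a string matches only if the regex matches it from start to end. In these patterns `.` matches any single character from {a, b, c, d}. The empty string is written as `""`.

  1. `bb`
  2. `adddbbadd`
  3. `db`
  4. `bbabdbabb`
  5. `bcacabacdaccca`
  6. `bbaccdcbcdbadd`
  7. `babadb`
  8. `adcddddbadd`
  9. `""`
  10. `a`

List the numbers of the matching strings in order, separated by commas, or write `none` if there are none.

1, 2, 5, 8, 9

1 → match
2 → match
3 → no match
4 → no match
5 → match
6 → no match
7 → no match
8 → match
9 → match
10 → no match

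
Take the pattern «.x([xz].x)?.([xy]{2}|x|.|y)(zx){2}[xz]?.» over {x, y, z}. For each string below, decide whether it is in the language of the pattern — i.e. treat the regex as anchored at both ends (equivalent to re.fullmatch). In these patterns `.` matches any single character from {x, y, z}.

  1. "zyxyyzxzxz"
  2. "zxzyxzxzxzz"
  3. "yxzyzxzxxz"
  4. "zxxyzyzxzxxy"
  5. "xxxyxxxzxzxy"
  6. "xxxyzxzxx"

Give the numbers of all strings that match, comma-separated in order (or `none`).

2, 3, 5, 6

1 → no match
2 → match
3 → match
4 → no match
5 → match
6 → match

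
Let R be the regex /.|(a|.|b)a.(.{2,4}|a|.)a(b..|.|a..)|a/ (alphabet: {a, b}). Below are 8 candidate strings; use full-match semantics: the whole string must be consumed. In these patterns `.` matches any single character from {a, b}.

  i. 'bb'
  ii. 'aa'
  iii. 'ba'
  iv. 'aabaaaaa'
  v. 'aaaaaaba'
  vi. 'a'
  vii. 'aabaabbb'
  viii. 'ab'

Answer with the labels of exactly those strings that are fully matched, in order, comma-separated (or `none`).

iv, v, vi, vii

i → no match
ii → no match
iii → no match
iv → match
v → match
vi → match
vii → match
viii → no match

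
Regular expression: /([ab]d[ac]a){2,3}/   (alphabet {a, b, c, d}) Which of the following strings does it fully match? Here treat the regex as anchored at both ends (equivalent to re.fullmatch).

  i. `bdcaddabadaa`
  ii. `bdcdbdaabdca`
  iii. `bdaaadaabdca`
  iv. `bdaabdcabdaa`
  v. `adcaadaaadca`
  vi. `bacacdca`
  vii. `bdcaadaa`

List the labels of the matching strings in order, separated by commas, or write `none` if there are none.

iii, iv, v, vii

i. `bdcaddabadaa` → no match
ii. `bdcdbdaabdca` → no match
iii. `bdaaadaabdca` → match
iv. `bdaabdcabdaa` → match
v. `adcaadaaadca` → match
vi. `bacacdca` → no match
vii. `bdcaadaa` → match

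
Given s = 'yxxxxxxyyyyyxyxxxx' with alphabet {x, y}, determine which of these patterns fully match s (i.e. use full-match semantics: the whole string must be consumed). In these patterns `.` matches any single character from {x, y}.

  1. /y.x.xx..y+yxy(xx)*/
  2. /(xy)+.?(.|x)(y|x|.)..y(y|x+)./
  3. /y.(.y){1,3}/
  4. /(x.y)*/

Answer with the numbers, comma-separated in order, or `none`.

1

1 → match
2 → no match — must start with 'xy'
3 → no match — must end with 'y'
4 → no match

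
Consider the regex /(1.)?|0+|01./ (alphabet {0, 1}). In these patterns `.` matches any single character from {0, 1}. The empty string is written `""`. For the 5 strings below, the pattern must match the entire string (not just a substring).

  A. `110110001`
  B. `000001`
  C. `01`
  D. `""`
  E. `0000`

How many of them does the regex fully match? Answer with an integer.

A → no match
B → no match
C → no match
D → match
E → match
Total matched: 2

2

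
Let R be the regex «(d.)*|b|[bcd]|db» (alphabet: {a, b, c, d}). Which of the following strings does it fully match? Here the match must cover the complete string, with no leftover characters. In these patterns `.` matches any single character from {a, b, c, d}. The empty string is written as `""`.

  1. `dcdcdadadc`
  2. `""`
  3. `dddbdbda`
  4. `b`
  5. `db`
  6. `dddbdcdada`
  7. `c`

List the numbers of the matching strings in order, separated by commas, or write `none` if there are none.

1, 2, 3, 4, 5, 6, 7

1 → match
2 → match
3 → match
4 → match
5 → match
6 → match
7 → match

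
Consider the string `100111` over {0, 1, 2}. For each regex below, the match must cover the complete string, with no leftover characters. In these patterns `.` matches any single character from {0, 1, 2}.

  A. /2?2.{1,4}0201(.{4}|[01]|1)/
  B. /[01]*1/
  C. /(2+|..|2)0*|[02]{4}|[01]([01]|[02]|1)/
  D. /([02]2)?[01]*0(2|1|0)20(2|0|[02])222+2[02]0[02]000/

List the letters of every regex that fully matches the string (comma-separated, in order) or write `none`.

B

A → no match
B → match
C → no match
D → no match — must end with `000`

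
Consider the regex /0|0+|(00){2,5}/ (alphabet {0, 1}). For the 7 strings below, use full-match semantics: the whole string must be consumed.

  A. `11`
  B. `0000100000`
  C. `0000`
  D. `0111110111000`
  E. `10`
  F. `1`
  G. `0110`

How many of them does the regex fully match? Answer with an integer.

A → no match
B → no match
C → match
D → no match
E → no match
F → no match
G → no match
Total matched: 1

1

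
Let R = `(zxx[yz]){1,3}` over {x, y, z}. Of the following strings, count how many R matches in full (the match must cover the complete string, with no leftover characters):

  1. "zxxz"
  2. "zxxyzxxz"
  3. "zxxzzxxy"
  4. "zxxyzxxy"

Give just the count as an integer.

4

1 → match
2 → match
3 → match
4 → match
Total matched: 4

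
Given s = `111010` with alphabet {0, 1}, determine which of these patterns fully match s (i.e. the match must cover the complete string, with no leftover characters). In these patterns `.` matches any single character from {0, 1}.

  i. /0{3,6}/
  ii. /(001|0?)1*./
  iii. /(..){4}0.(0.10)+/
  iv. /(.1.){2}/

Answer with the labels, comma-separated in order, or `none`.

iv

i → no match — must start with `0`
ii → no match
iii → no match
iv → match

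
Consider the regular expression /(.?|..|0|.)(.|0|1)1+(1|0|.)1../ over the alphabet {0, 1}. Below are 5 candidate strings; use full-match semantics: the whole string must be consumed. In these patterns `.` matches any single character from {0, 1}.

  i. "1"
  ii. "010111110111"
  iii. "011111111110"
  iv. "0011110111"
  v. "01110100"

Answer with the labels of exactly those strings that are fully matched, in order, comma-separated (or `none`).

i → no match
ii → match
iii → match
iv → match
v → match

ii, iii, iv, v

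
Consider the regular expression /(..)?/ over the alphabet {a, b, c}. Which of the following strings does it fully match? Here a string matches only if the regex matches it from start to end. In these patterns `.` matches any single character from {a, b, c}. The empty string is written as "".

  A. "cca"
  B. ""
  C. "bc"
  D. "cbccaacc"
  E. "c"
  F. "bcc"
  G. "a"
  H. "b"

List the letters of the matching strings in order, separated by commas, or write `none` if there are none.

B, C

A → no match
B → match
C → match
D → no match
E → no match
F → no match
G → no match
H → no match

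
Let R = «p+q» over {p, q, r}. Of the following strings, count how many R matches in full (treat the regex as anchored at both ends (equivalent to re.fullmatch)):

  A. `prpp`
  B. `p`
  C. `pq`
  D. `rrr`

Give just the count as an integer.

A → no match — must end with `pq`
B → no match — must end with `pq`
C → match
D → no match — must start with `p`
Total matched: 1

1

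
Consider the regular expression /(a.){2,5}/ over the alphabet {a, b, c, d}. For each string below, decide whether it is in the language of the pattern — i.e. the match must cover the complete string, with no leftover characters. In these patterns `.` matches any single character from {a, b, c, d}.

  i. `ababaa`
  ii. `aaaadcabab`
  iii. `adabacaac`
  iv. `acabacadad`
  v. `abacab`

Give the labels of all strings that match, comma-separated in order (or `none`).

i. `ababaa` → match
ii. `aaaadcabab` → no match
iii. `adabacaac` → no match
iv. `acabacadad` → match
v. `abacab` → match

i, iv, v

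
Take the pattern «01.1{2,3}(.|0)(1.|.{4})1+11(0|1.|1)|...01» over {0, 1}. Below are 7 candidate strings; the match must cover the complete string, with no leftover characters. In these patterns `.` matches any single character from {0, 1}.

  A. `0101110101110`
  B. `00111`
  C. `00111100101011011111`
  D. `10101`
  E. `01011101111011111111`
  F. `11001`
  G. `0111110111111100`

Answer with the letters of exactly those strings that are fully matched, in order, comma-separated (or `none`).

A → match
B. `00111` → no match
C → no match
D. `10101` → match
E → no match
F. `11001` → match
G → no match

A, D, F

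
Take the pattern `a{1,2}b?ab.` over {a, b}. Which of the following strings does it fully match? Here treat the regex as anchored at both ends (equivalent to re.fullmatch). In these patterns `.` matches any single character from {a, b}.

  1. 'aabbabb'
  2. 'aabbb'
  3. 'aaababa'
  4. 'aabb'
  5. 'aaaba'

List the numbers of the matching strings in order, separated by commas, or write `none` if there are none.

1 → no match
2 → no match
3 → no match
4 → match
5 → match

4, 5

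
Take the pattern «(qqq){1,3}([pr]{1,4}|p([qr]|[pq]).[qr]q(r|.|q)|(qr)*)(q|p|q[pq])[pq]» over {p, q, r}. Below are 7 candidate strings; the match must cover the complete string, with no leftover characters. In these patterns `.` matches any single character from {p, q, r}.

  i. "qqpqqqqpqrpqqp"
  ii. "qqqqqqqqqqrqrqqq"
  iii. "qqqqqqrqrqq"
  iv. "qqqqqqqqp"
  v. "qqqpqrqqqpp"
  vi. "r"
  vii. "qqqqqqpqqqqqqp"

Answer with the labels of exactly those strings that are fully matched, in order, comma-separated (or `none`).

ii, iv, v, vii

i → no match — must start with "qqq"
ii → match
iii → no match
iv → match
v → match
vi → no match — must start with "qqq"
vii → match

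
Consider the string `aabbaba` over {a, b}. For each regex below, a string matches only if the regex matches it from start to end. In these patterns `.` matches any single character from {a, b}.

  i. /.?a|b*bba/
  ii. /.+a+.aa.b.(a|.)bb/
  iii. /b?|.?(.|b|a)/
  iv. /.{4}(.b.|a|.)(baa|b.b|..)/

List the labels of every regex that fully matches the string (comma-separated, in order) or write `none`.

iv

i → no match
ii → no match — must end with `bb`
iii → no match
iv → match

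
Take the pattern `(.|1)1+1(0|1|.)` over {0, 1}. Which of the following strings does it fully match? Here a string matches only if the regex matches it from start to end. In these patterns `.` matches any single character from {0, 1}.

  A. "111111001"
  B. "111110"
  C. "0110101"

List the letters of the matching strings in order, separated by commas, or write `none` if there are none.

B

A → no match
B → match
C → no match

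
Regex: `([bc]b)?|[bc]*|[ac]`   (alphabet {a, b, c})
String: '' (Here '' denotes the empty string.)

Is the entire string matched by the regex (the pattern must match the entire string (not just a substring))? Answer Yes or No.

Yes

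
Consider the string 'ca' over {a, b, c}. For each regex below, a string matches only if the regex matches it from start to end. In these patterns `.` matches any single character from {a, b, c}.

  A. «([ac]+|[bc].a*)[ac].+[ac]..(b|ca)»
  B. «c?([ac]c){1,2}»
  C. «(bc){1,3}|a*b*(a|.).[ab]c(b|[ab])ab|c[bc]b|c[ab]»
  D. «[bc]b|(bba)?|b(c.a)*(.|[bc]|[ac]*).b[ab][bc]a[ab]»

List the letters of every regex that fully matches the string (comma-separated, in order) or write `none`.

A → no match
B → no match — must end with 'c'
C → match
D → no match

C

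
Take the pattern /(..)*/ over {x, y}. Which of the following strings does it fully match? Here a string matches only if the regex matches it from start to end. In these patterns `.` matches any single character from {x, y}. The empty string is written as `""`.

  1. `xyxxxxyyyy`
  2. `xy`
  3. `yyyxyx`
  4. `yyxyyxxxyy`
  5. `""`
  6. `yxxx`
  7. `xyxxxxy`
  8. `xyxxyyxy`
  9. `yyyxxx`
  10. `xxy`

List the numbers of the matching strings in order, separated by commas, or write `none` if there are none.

1 → match
2 → match
3 → match
4 → match
5 → match
6 → match
7 → no match
8 → match
9 → match
10 → no match

1, 2, 3, 4, 5, 6, 8, 9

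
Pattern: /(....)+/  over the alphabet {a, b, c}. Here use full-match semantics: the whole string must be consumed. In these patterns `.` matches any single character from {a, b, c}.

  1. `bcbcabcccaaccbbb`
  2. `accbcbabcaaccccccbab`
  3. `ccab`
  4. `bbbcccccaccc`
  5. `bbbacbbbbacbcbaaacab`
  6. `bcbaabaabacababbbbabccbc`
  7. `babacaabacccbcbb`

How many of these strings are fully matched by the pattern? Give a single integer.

7

1 → match
2 → match
3. `ccab` → match
4. `bbbcccccaccc` → match
5 → match
6 → match
7 → match
Total matched: 7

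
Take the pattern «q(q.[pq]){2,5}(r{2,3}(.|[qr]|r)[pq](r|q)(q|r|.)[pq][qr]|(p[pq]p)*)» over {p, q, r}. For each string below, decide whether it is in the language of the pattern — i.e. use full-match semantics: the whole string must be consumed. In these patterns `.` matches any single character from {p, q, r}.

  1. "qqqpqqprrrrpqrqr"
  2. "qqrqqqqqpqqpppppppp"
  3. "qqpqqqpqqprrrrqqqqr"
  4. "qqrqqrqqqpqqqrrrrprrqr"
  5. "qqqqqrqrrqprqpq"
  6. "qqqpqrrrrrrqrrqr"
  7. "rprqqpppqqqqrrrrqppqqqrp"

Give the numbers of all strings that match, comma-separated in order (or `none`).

1 → match
2 → match
3 → match
4 → match
5 → match
6 → no match
7 → no match — must start with "qq"

1, 2, 3, 4, 5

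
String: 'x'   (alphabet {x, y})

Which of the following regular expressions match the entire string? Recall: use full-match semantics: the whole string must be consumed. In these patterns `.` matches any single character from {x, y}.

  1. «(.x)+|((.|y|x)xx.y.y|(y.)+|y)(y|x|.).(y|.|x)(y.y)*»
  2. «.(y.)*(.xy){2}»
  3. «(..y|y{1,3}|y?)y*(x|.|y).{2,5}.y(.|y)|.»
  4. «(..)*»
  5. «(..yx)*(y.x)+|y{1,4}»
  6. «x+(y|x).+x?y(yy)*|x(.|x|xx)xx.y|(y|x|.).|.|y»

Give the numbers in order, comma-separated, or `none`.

1 → no match
2 → no match — must end with 'xy'
3 → match
4 → no match
5 → no match
6 → match

3, 6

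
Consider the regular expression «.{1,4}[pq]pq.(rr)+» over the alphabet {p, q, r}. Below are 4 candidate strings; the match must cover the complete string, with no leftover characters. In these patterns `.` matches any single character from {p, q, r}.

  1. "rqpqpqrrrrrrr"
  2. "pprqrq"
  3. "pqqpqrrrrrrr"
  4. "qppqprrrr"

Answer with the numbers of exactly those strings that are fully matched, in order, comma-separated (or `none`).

1, 3, 4

1 → match
2 → no match — must end with "rr"
3 → match
4 → match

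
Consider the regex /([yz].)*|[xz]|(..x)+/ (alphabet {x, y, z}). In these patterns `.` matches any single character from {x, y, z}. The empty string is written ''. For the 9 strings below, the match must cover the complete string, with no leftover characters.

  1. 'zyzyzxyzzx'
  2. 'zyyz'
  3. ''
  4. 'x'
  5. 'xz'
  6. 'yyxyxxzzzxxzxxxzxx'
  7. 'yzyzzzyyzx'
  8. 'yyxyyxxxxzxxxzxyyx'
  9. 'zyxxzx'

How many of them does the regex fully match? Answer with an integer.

1. 'zyzyzxyzzx' → match
2. 'zyyz' → match
3. '' → match
4. 'x' → match
5. 'xz' → no match
6 → no match
7. 'yzyzzzyyzx' → match
8 → match
9. 'zyxxzx' → match
Total matched: 7

7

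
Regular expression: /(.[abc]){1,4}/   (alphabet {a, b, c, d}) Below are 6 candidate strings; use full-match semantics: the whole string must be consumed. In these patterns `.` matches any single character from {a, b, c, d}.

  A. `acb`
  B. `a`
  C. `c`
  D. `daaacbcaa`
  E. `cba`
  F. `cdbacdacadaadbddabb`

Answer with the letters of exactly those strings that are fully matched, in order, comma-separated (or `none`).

none

A → no match
B → no match
C → no match
D → no match
E → no match
F → no match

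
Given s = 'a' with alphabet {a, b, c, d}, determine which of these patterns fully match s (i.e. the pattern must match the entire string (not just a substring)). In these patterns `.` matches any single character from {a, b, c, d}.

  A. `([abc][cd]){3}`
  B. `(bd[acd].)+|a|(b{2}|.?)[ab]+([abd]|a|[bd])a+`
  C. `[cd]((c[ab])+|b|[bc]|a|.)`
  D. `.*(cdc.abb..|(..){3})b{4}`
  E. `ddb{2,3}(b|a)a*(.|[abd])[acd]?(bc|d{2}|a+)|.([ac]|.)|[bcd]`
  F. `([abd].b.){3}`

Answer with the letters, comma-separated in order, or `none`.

B

A → no match
B → match
C → no match
D → no match — must end with 'b'
E → no match
F → no match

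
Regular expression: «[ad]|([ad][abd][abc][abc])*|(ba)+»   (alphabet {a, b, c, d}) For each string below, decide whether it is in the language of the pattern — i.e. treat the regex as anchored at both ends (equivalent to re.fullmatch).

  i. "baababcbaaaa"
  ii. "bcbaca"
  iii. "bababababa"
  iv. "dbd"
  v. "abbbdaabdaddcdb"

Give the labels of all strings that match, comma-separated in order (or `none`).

i → no match
ii → no match
iii → match
iv → no match
v → no match

iii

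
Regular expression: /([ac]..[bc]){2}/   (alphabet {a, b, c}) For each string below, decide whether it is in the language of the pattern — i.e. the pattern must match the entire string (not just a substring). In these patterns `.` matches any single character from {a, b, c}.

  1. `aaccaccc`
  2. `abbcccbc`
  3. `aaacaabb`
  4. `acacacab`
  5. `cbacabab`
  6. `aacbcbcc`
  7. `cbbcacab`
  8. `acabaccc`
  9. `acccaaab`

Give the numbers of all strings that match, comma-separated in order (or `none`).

1 → match
2 → match
3 → match
4 → match
5 → match
6 → match
7 → match
8 → match
9 → match

1, 2, 3, 4, 5, 6, 7, 8, 9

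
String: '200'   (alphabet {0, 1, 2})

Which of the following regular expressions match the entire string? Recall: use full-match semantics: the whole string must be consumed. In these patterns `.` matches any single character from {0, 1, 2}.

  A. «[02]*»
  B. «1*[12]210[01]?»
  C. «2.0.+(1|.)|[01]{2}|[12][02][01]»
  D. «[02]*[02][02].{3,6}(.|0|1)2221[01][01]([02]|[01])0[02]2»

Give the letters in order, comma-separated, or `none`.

A, C

A → match
B → no match
C → match
D → no match — must end with '2'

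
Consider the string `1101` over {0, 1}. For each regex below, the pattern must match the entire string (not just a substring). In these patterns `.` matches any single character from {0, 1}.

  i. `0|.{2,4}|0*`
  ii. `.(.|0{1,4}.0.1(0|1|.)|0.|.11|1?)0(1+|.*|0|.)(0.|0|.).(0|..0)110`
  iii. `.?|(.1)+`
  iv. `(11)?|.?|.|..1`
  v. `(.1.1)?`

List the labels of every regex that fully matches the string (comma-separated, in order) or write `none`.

i → match
ii → no match — must end with `0110`
iii → match
iv → no match
v → match

i, iii, v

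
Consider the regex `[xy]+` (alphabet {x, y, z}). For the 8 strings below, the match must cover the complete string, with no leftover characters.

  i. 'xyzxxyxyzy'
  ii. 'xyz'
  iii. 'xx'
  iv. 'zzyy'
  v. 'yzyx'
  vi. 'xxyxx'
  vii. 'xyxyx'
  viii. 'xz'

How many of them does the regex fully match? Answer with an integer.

i → no match
ii → no match
iii → match
iv → no match
v → no match
vi → match
vii → match
viii → no match
Total matched: 3

3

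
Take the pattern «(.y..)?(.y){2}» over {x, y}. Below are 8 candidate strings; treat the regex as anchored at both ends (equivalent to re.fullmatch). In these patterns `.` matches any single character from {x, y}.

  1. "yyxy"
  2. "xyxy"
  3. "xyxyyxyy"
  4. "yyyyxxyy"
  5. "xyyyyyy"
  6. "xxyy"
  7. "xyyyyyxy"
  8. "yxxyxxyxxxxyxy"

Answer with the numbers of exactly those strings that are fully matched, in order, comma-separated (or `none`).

1. "yyxy" → match
2. "xyxy" → match
3. "xyxyyxyy" → no match
4. "yyyyxxyy" → no match
5. "xyyyyyy" → no match
6. "xxyy" → no match
7. "xyyyyyxy" → match
8 → no match

1, 2, 7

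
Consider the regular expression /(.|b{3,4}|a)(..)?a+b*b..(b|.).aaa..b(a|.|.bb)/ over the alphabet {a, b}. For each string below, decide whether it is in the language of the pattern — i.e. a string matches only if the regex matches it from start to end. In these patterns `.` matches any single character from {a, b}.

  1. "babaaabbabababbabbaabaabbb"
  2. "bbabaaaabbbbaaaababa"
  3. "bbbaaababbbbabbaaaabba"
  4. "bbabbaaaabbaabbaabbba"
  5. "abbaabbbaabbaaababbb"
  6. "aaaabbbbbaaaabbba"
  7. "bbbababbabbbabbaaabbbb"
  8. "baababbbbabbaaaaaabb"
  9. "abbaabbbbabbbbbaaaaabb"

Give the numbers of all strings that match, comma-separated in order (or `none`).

6

1 → no match
2 → no match
3 → no match
4 → no match
5 → no match
6 → match
7 → no match
8 → no match
9 → no match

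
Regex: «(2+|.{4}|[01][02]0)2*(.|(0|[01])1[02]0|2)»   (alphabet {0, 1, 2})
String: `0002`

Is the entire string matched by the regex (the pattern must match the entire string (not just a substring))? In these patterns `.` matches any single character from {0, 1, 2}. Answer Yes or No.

Yes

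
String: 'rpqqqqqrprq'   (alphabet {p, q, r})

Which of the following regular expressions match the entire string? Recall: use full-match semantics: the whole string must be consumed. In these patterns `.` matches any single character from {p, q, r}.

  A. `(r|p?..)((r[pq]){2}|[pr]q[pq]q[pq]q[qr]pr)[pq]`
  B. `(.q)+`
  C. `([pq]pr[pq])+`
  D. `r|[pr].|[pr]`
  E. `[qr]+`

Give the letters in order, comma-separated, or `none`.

A → match
B → no match
C → no match
D → no match
E → no match

A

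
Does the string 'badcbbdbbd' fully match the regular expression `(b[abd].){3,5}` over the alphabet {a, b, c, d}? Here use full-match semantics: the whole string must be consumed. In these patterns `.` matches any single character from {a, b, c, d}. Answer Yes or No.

No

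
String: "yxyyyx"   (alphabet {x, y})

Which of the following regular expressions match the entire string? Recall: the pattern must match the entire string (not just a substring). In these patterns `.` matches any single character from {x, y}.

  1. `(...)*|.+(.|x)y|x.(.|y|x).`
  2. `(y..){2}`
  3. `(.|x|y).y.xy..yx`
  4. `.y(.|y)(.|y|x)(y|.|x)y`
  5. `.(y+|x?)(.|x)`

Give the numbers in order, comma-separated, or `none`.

1 → match
2 → match
3 → no match
4 → no match — must end with "y"
5 → no match

1, 2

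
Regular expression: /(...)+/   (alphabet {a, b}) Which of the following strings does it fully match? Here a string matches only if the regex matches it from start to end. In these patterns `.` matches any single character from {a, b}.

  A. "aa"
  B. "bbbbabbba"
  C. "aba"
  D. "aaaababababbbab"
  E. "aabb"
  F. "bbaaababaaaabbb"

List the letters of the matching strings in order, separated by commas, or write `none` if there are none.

B, C, D, F

A → no match
B → match
C → match
D → match
E → no match
F → match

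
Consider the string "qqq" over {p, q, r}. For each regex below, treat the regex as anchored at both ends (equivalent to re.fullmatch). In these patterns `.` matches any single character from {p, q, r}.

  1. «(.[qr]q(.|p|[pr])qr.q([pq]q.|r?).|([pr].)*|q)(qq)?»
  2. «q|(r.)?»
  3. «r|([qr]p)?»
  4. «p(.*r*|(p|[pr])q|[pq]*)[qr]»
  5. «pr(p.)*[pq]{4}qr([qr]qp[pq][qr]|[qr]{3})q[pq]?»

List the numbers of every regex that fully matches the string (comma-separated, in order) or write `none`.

1

1 → match
2 → no match
3 → no match
4 → no match — must start with "p"
5 → no match — must start with "pr"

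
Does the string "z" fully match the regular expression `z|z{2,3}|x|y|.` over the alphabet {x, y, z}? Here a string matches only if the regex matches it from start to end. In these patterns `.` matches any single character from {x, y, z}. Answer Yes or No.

Yes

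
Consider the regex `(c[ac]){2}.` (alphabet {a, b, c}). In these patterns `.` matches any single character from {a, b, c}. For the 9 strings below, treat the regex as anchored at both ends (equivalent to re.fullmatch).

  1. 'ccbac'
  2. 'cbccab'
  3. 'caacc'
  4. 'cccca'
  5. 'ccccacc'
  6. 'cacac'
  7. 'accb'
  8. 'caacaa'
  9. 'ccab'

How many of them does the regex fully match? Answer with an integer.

2

1. 'ccbac' → no match
2. 'cbccab' → no match
3. 'caacc' → no match
4. 'cccca' → match
5. 'ccccacc' → no match
6. 'cacac' → match
7. 'accb' → no match — must start with 'c'
8. 'caacaa' → no match
9. 'ccab' → no match
Total matched: 2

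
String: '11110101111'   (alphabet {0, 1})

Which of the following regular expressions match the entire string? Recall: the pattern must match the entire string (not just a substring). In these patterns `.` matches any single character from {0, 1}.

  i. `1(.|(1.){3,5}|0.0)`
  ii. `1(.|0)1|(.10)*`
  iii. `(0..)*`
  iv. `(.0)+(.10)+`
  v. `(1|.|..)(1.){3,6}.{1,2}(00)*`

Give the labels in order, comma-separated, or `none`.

i → match
ii → no match
iii → no match
iv → no match — must end with '10'
v → match

i, v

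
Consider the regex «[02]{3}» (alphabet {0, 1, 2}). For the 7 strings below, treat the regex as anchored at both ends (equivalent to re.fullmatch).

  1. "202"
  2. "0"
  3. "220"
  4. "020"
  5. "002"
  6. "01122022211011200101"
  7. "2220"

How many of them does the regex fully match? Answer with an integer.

4

1 → match
2 → no match
3 → match
4 → match
5 → match
6 → no match
7 → no match
Total matched: 4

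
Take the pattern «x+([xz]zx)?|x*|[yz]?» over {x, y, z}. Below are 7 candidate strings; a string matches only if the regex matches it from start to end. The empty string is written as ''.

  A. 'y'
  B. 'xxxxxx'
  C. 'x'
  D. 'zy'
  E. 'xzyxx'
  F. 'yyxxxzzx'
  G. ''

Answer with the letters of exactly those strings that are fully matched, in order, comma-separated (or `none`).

A. 'y' → match
B. 'xxxxxx' → match
C. 'x' → match
D. 'zy' → no match
E. 'xzyxx' → no match
F. 'yyxxxzzx' → no match
G. '' → match

A, B, C, G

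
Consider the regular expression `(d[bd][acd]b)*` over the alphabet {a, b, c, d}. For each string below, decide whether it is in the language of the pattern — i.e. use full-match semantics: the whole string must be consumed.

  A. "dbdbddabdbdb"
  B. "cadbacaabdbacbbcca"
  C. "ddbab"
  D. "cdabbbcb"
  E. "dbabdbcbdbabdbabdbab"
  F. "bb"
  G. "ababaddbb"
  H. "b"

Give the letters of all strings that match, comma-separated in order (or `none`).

A → match
B → no match
C → no match
D → no match
E → match
F → no match
G → no match
H → no match

A, E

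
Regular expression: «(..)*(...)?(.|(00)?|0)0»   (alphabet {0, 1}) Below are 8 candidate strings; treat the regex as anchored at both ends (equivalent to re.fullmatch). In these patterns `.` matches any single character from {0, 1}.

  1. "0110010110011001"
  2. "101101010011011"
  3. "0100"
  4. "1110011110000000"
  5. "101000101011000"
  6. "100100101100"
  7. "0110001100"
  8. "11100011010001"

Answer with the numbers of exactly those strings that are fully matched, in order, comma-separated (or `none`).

1 → no match — must end with "0"
2 → no match — must end with "0"
3 → match
4 → match
5 → match
6 → match
7 → match
8 → no match — must end with "0"

3, 4, 5, 6, 7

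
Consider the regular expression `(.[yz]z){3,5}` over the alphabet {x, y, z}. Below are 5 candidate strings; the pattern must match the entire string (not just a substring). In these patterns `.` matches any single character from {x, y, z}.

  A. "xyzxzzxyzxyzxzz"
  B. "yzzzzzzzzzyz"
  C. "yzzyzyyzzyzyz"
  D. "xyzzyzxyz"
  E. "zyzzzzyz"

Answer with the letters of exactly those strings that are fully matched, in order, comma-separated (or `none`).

A → match
B → match
C → no match
D → match
E → no match

A, B, D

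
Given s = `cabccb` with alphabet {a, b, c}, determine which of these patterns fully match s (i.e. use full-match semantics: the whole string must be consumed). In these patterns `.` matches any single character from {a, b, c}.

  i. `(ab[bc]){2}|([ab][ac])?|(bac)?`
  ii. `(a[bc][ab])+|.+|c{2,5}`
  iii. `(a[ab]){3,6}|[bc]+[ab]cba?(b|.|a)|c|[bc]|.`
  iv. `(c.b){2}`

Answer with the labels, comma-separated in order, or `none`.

i → no match
ii → match
iii → no match
iv → match

ii, iv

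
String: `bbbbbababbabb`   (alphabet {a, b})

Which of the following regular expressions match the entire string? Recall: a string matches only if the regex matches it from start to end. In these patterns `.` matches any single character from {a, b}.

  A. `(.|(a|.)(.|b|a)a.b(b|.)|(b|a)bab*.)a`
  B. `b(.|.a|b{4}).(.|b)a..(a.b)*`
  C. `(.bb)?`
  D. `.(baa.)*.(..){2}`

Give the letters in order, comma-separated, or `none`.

B

A → no match — must end with `a`
B → match
C → no match
D → no match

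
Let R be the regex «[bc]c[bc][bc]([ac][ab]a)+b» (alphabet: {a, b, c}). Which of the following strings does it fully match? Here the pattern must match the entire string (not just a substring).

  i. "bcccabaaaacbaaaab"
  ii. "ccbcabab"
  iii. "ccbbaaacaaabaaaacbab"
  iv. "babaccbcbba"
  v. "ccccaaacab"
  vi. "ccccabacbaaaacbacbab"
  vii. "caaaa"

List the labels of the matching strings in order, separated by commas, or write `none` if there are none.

i → match
ii. "ccbcabab" → match
iii → match
iv. "babaccbcbba" → no match — must end with "ab"
v. "ccccaaacab" → no match
vi → match
vii. "caaaa" → no match — must end with "ab"

i, ii, iii, vi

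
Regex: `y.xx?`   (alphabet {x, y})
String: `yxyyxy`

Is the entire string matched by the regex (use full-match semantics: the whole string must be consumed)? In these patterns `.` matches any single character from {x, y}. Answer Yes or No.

No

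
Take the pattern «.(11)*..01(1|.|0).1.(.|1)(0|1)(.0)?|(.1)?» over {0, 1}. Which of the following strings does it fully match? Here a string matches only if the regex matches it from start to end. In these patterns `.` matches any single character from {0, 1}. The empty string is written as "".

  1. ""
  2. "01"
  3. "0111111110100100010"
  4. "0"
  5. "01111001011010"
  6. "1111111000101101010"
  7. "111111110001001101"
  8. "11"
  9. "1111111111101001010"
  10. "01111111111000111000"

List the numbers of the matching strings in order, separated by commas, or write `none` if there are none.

1 → match
2 → match
3 → match
4 → no match
5 → no match
6 → match
7 → no match
8 → match
9 → match
10 → no match

1, 2, 3, 6, 8, 9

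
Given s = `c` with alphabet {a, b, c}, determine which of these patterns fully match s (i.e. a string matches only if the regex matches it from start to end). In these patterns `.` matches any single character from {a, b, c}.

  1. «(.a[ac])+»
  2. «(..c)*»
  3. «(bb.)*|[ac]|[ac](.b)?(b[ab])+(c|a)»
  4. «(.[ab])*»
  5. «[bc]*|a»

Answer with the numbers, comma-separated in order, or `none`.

3, 5

1 → no match
2 → no match
3 → match
4 → no match
5 → match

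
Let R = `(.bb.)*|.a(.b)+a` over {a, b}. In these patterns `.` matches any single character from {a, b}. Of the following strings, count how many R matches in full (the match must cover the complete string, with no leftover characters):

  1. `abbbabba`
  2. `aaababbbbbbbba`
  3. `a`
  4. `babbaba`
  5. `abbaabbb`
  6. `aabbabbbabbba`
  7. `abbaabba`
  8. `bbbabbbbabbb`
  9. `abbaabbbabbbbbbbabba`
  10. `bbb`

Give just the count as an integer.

7

1 → match
2 → no match
3 → no match
4 → match
5 → match
6 → match
7 → match
8 → match
9 → match
10 → no match
Total matched: 7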